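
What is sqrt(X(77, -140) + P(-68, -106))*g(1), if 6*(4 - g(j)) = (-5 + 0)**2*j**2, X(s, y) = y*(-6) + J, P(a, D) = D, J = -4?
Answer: -sqrt(730)/6 ≈ -4.5031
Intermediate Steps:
X(s, y) = -4 - 6*y (X(s, y) = y*(-6) - 4 = -6*y - 4 = -4 - 6*y)
g(j) = 4 - 25*j**2/6 (g(j) = 4 - (-5 + 0)**2*j**2/6 = 4 - (-5)**2*j**2/6 = 4 - 25*j**2/6)
sqrt(X(77, -140) + P(-68, -106))*g(1) = sqrt((-4 - 6*(-140)) - 106)*(4 - 25/6*1**2) = sqrt((-4 + 840) - 106)*(4 - 25/6*1) = sqrt(836 - 106)*(4 - 25/6) = sqrt(730)*(-1/6) = -sqrt(730)/6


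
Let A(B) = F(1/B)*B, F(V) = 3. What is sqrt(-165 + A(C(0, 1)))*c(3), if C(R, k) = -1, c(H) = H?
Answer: 6*I*sqrt(42) ≈ 38.884*I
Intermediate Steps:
A(B) = 3*B
sqrt(-165 + A(C(0, 1)))*c(3) = sqrt(-165 + 3*(-1))*3 = sqrt(-165 - 3)*3 = sqrt(-168)*3 = (2*I*sqrt(42))*3 = 6*I*sqrt(42)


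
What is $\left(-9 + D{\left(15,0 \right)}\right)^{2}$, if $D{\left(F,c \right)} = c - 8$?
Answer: $289$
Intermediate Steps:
$D{\left(F,c \right)} = -8 + c$
$\left(-9 + D{\left(15,0 \right)}\right)^{2} = \left(-9 + \left(-8 + 0\right)\right)^{2} = \left(-9 - 8\right)^{2} = \left(-17\right)^{2} = 289$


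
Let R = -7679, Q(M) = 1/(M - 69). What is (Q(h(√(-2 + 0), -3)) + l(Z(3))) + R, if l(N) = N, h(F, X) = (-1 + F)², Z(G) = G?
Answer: (-15352*√2 + 537321*I)/(2*(√2 - 35*I)) ≈ -7676.0 + 0.00057626*I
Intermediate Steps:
Q(M) = 1/(-69 + M)
(Q(h(√(-2 + 0), -3)) + l(Z(3))) + R = (1/(-69 + (-1 + √(-2 + 0))²) + 3) - 7679 = (1/(-69 + (-1 + √(-2))²) + 3) - 7679 = (1/(-69 + (-1 + I*√2)²) + 3) - 7679 = (3 + 1/(-69 + (-1 + I*√2)²)) - 7679 = -7676 + 1/(-69 + (-1 + I*√2)²)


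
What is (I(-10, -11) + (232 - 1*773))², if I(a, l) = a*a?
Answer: 194481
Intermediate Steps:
I(a, l) = a²
(I(-10, -11) + (232 - 1*773))² = ((-10)² + (232 - 1*773))² = (100 + (232 - 773))² = (100 - 541)² = (-441)² = 194481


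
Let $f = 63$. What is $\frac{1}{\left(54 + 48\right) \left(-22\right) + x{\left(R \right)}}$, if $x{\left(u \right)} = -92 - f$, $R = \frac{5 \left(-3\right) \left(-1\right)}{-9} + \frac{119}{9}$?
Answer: $- \frac{1}{2399} \approx -0.00041684$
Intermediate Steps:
$R = \frac{104}{9}$ ($R = \left(-15\right) \left(-1\right) \left(- \frac{1}{9}\right) + 119 \cdot \frac{1}{9} = 15 \left(- \frac{1}{9}\right) + \frac{119}{9} = - \frac{5}{3} + \frac{119}{9} = \frac{104}{9} \approx 11.556$)
$x{\left(u \right)} = -155$ ($x{\left(u \right)} = -92 - 63 = -155$)
$\frac{1}{\left(54 + 48\right) \left(-22\right) + x{\left(R \right)}} = \frac{1}{\left(54 + 48\right) \left(-22\right) - 155} = \frac{1}{102 \left(-22\right) - 155} = \frac{1}{-2244 - 155} = \frac{1}{-2399} = - \frac{1}{2399}$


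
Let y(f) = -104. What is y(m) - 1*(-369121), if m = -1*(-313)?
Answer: 369017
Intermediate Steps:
m = 313
y(m) - 1*(-369121) = -104 - 1*(-369121) = -104 + 369121 = 369017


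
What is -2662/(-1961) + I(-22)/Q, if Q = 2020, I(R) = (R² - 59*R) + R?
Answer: 441430/198061 ≈ 2.2288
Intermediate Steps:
I(R) = R² - 58*R
-2662/(-1961) + I(-22)/Q = -2662/(-1961) - 22*(-58 - 22)/2020 = -2662*(-1/1961) - 22*(-80)*(1/2020) = 2662/1961 + 1760*(1/2020) = 2662/1961 + 88/101 = 441430/198061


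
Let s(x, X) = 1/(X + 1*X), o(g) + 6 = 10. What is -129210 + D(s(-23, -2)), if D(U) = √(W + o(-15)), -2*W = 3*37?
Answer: -129210 + I*√206/2 ≈ -1.2921e+5 + 7.1764*I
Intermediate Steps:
o(g) = 4 (o(g) = -6 + 10 = 4)
W = -111/2 (W = -3*37/2 = -½*111 = -111/2 ≈ -55.500)
s(x, X) = 1/(2*X) (s(x, X) = 1/(X + X) = 1/(2*X))
D(U) = I*√206/2 (D(U) = √(-111/2 + 4) = √(-103/2) = I*√206/2)
-129210 + D(s(-23, -2)) = -129210 + I*√206/2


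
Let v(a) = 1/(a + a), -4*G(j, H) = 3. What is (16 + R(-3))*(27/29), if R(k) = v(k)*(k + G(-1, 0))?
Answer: 3591/232 ≈ 15.478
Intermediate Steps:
G(j, H) = -¾ (G(j, H) = -¼*3 = -¾)
v(a) = 1/(2*a)
R(k) = (-¾ + k)/(2*k) (R(k) = (1/(2*k))*(k - ¾) = (1/(2*k))*(-¾ + k) = (-¾ + k)/(2*k))
(16 + R(-3))*(27/29) = (16 + (⅛)*(-3 + 4*(-3))/(-3))*(27/29) = (16 + (⅛)*(-⅓)*(-3 - 12))*(27*(1/29)) = (16 + (⅛)*(-⅓)*(-15))*(27/29) = (16 + 5/8)*(27/29) = (133/8)*(27/29) = 3591/232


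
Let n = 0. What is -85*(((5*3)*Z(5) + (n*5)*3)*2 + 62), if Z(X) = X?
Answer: -18020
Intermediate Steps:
-85*(((5*3)*Z(5) + (n*5)*3)*2 + 62) = -85*(((5*3)*5 + (0*5)*3)*2 + 62) = -85*((15*5 + 0*3)*2 + 62) = -85*((75 + 0)*2 + 62) = -85*(75*2 + 62) = -85*(150 + 62) = -85*212 = -18020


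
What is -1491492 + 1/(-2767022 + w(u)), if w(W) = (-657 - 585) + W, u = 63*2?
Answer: -4128655681897/2768138 ≈ -1.4915e+6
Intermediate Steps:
u = 126
w(W) = -1242 + W
-1491492 + 1/(-2767022 + w(u)) = -1491492 + 1/(-2767022 + (-1242 + 126)) = -1491492 + 1/(-2767022 - 1116) = -1491492 + 1/(-2768138) = -1491492 - 1/2768138 = -4128655681897/2768138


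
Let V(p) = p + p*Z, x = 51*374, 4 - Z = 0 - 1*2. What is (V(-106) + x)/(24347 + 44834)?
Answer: 18332/69181 ≈ 0.26499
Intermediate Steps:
Z = 6 (Z = 4 - (0 - 1*2) = 4 - (0 - 2) = 4 - 1*(-2) = 4 + 2 = 6)
x = 19074
V(p) = 7*p (V(p) = p + p*6 = p + 6*p = 7*p)
(V(-106) + x)/(24347 + 44834) = (7*(-106) + 19074)/(24347 + 44834) = (-742 + 19074)/69181 = 18332*(1/69181) = 18332/69181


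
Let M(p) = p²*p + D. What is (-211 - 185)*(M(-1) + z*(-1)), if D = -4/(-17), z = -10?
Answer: -62172/17 ≈ -3657.2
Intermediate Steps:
D = 4/17 (D = -4*(-1/17) = 4/17 ≈ 0.23529)
M(p) = 4/17 + p³ (M(p) = p²*p + 4/17 = p³ + 4/17 = 4/17 + p³)
(-211 - 185)*(M(-1) + z*(-1)) = (-211 - 185)*((4/17 + (-1)³) - 10*(-1)) = -396*((4/17 - 1) + 10) = -396*(-13/17 + 10) = -396*157/17 = -62172/17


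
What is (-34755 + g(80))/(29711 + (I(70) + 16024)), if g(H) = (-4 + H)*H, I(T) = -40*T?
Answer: -185/277 ≈ -0.66787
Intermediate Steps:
g(H) = H*(-4 + H)
(-34755 + g(80))/(29711 + (I(70) + 16024)) = (-34755 + 80*(-4 + 80))/(29711 + (-40*70 + 16024)) = (-34755 + 80*76)/(29711 + (-2800 + 16024)) = (-34755 + 6080)/(29711 + 13224) = -28675/42935 = -28675*1/42935 = -185/277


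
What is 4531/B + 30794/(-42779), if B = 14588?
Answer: -255391223/624060052 ≈ -0.40924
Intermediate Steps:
4531/B + 30794/(-42779) = 4531/14588 + 30794/(-42779) = 4531*(1/14588) + 30794*(-1/42779) = 4531/14588 - 30794/42779 = -255391223/624060052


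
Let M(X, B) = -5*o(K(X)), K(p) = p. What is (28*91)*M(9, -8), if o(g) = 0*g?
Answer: 0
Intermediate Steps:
o(g) = 0
M(X, B) = 0 (M(X, B) = -5*0 = 0)
(28*91)*M(9, -8) = (28*91)*0 = 2548*0 = 0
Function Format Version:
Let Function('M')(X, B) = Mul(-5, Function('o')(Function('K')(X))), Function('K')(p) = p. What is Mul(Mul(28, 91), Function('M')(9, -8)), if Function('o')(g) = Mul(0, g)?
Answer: 0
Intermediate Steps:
Function('o')(g) = 0
Function('M')(X, B) = 0 (Function('M')(X, B) = Mul(-5, 0) = 0)
Mul(Mul(28, 91), Function('M')(9, -8)) = Mul(Mul(28, 91), 0) = Mul(2548, 0) = 0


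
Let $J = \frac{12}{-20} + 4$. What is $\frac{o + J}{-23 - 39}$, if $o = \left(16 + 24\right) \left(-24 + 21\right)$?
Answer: $\frac{583}{310} \approx 1.8806$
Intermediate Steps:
$o = -120$ ($o = 40 \left(-3\right) = -120$)
$J = \frac{17}{5}$ ($J = 12 \left(- \frac{1}{20}\right) + 4 = - \frac{3}{5} + 4 = \frac{17}{5} \approx 3.4$)
$\frac{o + J}{-23 - 39} = \frac{-120 + \frac{17}{5}}{-23 - 39} = - \frac{583}{5 \left(-62\right)} = \left(- \frac{583}{5}\right) \left(- \frac{1}{62}\right) = \frac{583}{310}$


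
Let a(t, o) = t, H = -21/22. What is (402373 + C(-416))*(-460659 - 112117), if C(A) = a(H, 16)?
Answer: -2535159557780/11 ≈ -2.3047e+11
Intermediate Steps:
H = -21/22 (H = -21*1/22 = -21/22 ≈ -0.95455)
C(A) = -21/22
(402373 + C(-416))*(-460659 - 112117) = (402373 - 21/22)*(-460659 - 112117) = (8852185/22)*(-572776) = -2535159557780/11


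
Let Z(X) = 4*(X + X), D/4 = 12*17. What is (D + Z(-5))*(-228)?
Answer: -176928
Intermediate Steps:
D = 816 (D = 4*(12*17) = 4*204 = 816)
Z(X) = 8*X (Z(X) = 4*(2*X) = 8*X)
(D + Z(-5))*(-228) = (816 + 8*(-5))*(-228) = (816 - 40)*(-228) = 776*(-228) = -176928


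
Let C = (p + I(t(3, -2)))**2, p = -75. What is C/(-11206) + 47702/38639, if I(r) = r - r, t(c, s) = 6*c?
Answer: 317204237/432988634 ≈ 0.73259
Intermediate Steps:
I(r) = 0
C = 5625 (C = (-75 + 0)**2 = (-75)**2 = 5625)
C/(-11206) + 47702/38639 = 5625/(-11206) + 47702/38639 = 5625*(-1/11206) + 47702*(1/38639) = -5625/11206 + 47702/38639 = 317204237/432988634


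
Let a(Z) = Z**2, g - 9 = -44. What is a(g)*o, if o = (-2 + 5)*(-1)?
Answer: -3675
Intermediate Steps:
o = -3 (o = 3*(-1) = -3)
g = -35 (g = 9 - 44 = -35)
a(g)*o = (-35)**2*(-3) = 1225*(-3) = -3675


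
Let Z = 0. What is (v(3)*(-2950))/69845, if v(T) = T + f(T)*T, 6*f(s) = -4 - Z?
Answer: -590/13969 ≈ -0.042236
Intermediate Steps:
f(s) = -⅔ (f(s) = (-4 - 1*0)/6 = (-4 + 0)/6 = (⅙)*(-4) = -⅔)
v(T) = T/3 (v(T) = T - 2*T/3 = T/3)
(v(3)*(-2950))/69845 = (((⅓)*3)*(-2950))/69845 = (1*(-2950))*(1/69845) = -2950*1/69845 = -590/13969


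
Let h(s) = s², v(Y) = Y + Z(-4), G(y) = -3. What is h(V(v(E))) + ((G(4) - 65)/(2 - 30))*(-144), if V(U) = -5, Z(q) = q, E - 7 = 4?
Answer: -2273/7 ≈ -324.71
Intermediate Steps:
E = 11 (E = 7 + 4 = 11)
v(Y) = -4 + Y (v(Y) = Y - 4 = -4 + Y)
h(V(v(E))) + ((G(4) - 65)/(2 - 30))*(-144) = (-5)² + ((-3 - 65)/(2 - 30))*(-144) = 25 - 68/(-28)*(-144) = 25 - 68*(-1/28)*(-144) = 25 + (17/7)*(-144) = 25 - 2448/7 = -2273/7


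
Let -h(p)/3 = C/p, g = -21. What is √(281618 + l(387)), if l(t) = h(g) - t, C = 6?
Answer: √13780361/7 ≈ 530.31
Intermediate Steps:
h(p) = -18/p
l(t) = 6/7 - t (l(t) = -18/(-21) - t = -18*(-1/21) - t = 6/7 - t)
√(281618 + l(387)) = √(281618 + (6/7 - 1*387)) = √(281618 + (6/7 - 387)) = √(281618 - 2703/7) = √(1968623/7) = √13780361/7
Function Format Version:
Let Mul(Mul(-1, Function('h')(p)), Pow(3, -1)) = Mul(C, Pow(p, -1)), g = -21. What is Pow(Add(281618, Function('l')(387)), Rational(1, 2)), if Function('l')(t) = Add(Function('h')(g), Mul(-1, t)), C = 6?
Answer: Mul(Rational(1, 7), Pow(13780361, Rational(1, 2))) ≈ 530.31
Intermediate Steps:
Function('h')(p) = Mul(-18, Pow(p, -1)) (Function('h')(p) = Mul(-3, Mul(6, Pow(p, -1))) = Mul(-18, Pow(p, -1)))
Function('l')(t) = Add(Rational(6, 7), Mul(-1, t)) (Function('l')(t) = Add(Mul(-18, Pow(-21, -1)), Mul(-1, t)) = Add(Mul(-18, Rational(-1, 21)), Mul(-1, t)) = Add(Rational(6, 7), Mul(-1, t)))
Pow(Add(281618, Function('l')(387)), Rational(1, 2)) = Pow(Add(281618, Add(Rational(6, 7), Mul(-1, 387))), Rational(1, 2)) = Pow(Add(281618, Add(Rational(6, 7), -387)), Rational(1, 2)) = Pow(Add(281618, Rational(-2703, 7)), Rational(1, 2)) = Pow(Rational(1968623, 7), Rational(1, 2)) = Mul(Rational(1, 7), Pow(13780361, Rational(1, 2)))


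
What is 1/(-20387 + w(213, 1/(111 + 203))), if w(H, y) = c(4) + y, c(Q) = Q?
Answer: -314/6400261 ≈ -4.9061e-5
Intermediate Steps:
w(H, y) = 4 + y
1/(-20387 + w(213, 1/(111 + 203))) = 1/(-20387 + (4 + 1/(111 + 203))) = 1/(-20387 + (4 + 1/314)) = 1/(-20387 + 1257/314) = 1/(-6400261/314) = -314/6400261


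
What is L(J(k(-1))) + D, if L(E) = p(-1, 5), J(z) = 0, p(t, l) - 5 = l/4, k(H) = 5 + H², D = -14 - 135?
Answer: -571/4 ≈ -142.75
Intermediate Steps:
D = -149
p(t, l) = 5 + l/4
L(E) = 25/4 (L(E) = 5 + (¼)*5 = 5 + 5/4 = 25/4)
L(J(k(-1))) + D = 25/4 - 149 = -571/4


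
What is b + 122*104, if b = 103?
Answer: 12791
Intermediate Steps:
b + 122*104 = 103 + 122*104 = 103 + 12688 = 12791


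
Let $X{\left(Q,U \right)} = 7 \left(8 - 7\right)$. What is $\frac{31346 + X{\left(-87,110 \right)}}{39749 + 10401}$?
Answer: $\frac{31353}{50150} \approx 0.62518$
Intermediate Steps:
$X{\left(Q,U \right)} = 7$ ($X{\left(Q,U \right)} = 7 \cdot 1 = 7$)
$\frac{31346 + X{\left(-87,110 \right)}}{39749 + 10401} = \frac{31346 + 7}{39749 + 10401} = \frac{31353}{50150}$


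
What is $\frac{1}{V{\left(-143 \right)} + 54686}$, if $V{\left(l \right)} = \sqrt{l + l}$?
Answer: $\frac{27343}{1495279441} - \frac{i \sqrt{286}}{2990558882} \approx 1.8286 \cdot 10^{-5} - 5.655 \cdot 10^{-9} i$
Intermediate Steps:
$V{\left(l \right)} = \sqrt{2} \sqrt{l}$ ($V{\left(l \right)} = \sqrt{2 l} = \sqrt{2} \sqrt{l}$)
$\frac{1}{V{\left(-143 \right)} + 54686} = \frac{1}{\sqrt{2} \sqrt{-143} + 54686} = \frac{1}{\sqrt{2} i \sqrt{143} + 54686} = \frac{1}{i \sqrt{286} + 54686} = \frac{1}{54686 + i \sqrt{286}}$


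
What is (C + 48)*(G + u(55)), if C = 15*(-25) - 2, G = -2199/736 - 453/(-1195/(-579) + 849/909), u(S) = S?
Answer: 701108387357/21505184 ≈ 32602.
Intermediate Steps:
G = -3313813653/21505184 (G = -2199*1/736 - 453/(-1195*(-1/579) + 849*(1/909)) = -2199/736 - 453/(1195/579 + 283/303) = -2199/736 - 453/58438/19493 = -2199/736 - 453*19493/58438 = -2199/736 - 8830329/58438 = -3313813653/21505184 ≈ -154.09)
C = -377 (C = -375 - 2 = -377)
(C + 48)*(G + u(55)) = (-377 + 48)*(-3313813653/21505184 + 55) = -329*(-2131028533/21505184) = 701108387357/21505184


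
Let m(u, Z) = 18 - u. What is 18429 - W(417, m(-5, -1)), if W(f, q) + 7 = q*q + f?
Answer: 17490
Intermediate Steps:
W(f, q) = -7 + f + q**2 (W(f, q) = -7 + (q*q + f) = -7 + (q**2 + f) = -7 + (f + q**2) = -7 + f + q**2)
18429 - W(417, m(-5, -1)) = 18429 - (-7 + 417 + (18 - 1*(-5))**2) = 18429 - (-7 + 417 + (18 + 5)**2) = 18429 - (-7 + 417 + 23**2) = 18429 - (-7 + 417 + 529) = 18429 - 1*939 = 18429 - 939 = 17490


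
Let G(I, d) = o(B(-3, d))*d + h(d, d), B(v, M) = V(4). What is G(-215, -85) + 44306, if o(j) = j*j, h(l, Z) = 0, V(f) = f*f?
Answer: 22546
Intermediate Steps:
V(f) = f²
B(v, M) = 16 (B(v, M) = 4² = 16)
o(j) = j²
G(I, d) = 256*d (G(I, d) = 16²*d + 0 = 256*d + 0 = 256*d)
G(-215, -85) + 44306 = 256*(-85) + 44306 = -21760 + 44306 = 22546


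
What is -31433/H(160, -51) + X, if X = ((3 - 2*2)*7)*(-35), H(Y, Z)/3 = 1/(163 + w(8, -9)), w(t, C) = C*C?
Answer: -7668917/3 ≈ -2.5563e+6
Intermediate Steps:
w(t, C) = C**2
H(Y, Z) = 3/244 (H(Y, Z) = 3/(163 + (-9)**2) = 3/(163 + 81) = 3/244)
X = 245 (X = ((3 - 4)*7)*(-35) = -1*7*(-35) = -7*(-35) = 245)
-31433/H(160, -51) + X = -31433/3/244 + 245 = -31433*244/3 + 245 = -7669652/3 + 245 = -7668917/3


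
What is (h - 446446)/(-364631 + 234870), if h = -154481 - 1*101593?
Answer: 702520/129761 ≈ 5.4140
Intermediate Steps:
h = -256074 (h = -154481 - 101593 = -256074)
(h - 446446)/(-364631 + 234870) = (-256074 - 446446)/(-364631 + 234870) = -702520/(-129761) = -702520*(-1/129761) = 702520/129761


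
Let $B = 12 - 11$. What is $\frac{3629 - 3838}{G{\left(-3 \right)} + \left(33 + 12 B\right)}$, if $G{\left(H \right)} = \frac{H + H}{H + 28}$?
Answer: $- \frac{5225}{1119} \approx -4.6693$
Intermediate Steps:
$B = 1$
$G{\left(H \right)} = \frac{2 H}{28 + H}$
$\frac{3629 - 3838}{G{\left(-3 \right)} + \left(33 + 12 B\right)} = \frac{3629 - 3838}{2 \left(-3\right) \frac{1}{28 - 3} + \left(33 + 12 \cdot 1\right)} = - \frac{209}{2 \left(-3\right) \frac{1}{25} + \left(33 + 12\right)} = - \frac{209}{2 \left(-3\right) \frac{1}{25} + 45} = - \frac{209}{- \frac{6}{25} + 45} = - \frac{209}{\frac{1119}{25}} = \left(-209\right) \frac{25}{1119} = - \frac{5225}{1119}$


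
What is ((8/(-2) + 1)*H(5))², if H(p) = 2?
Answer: 36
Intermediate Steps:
((8/(-2) + 1)*H(5))² = ((8/(-2) + 1)*2)² = ((8*(-½) + 1)*2)² = ((-4 + 1)*2)² = (-3*2)² = (-6)² = 36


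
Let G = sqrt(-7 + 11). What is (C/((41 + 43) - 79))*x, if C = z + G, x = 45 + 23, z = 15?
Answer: 1156/5 ≈ 231.20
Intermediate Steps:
G = 2 (G = sqrt(4) = 2)
x = 68
C = 17 (C = 15 + 2 = 17)
(C/((41 + 43) - 79))*x = (17/((41 + 43) - 79))*68 = (17/(84 - 79))*68 = (17/5)*68 = 1156/5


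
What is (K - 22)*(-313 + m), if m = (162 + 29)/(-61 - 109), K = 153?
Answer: -6995531/170 ≈ -41150.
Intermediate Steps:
m = -191/170 (m = 191/(-170) = 191*(-1/170) = -191/170 ≈ -1.1235)
(K - 22)*(-313 + m) = (153 - 22)*(-313 - 191/170) = (153 - 1*22)*(-53401/170) = (153 - 22)*(-53401/170) = 131*(-53401/170) = -6995531/170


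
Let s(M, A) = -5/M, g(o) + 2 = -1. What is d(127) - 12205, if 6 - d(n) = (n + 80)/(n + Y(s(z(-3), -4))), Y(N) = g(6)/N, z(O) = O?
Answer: -7637609/626 ≈ -12201.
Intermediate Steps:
g(o) = -3 (g(o) = -2 - 1 = -3)
Y(N) = -3/N
d(n) = 6 - (80 + n)/(-9/5 + n) (d(n) = 6 - (n + 80)/(n - 3/((-5/(-3)))) = 6 - (80 + n)/(n - 3/((-5*(-⅓)))) = 6 - (80 + n)/(n - 3/5/3) = 6 - (80 + n)/(n - 3*⅗) = 6 - (80 + n)/(n - 9/5) = 6 - (80 + n)/(-9/5 + n))
d(127) - 12205 = (-454 + 25*127)/(-9 + 5*127) - 12205 = (-454 + 3175)/(-9 + 635) - 12205 = 2721/626 - 12205 = -7637609/626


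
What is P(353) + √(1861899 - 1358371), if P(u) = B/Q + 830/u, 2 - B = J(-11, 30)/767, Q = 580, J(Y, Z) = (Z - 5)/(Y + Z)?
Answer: 7025721913/2983676020 + 2*√125882 ≈ 711.95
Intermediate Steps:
J(Y, Z) = (-5 + Z)/(Y + Z)
B = 29121/14573 (B = 2 - (-5 + 30)/(-11 + 30)/767 = 2 - 25/19/767 = 2 - (1/19)*25/767 = 2 - 25/(19*767) = 2 - 1*25/14573 = 2 - 25/14573 = 29121/14573 ≈ 1.9983)
P(u) = 29121/8452340 + 830/u (P(u) = (29121/14573)/580 + 830/u = (29121/14573)*(1/580) + 830/u = 29121/8452340 + 830/u)
P(353) + √(1861899 - 1358371) = (29121/8452340 + 830/353) + √(1861899 - 1358371) = (29121/8452340 + 830*(1/353)) + √503528 = (29121/8452340 + 830/353) + 2*√125882 = 7025721913/2983676020 + 2*√125882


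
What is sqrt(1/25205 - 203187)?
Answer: I*sqrt(25606641670)/355 ≈ 450.76*I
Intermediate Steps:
sqrt(1/25205 - 203187) = sqrt(-5121328334/25205) = I*sqrt(25606641670)/355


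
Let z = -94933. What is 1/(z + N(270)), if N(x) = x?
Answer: -1/94663 ≈ -1.0564e-5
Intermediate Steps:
1/(z + N(270)) = 1/(-94933 + 270) = 1/(-94663) = -1/94663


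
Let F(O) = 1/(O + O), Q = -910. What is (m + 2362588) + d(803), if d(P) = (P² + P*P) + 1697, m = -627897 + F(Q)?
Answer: 5507330919/1820 ≈ 3.0260e+6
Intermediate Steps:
F(O) = 1/(2*O)
m = -1142772541/1820 (m = -627897 + (½)/(-910) = -627897 + (½)*(-1/910) = -627897 - 1/1820 = -1142772541/1820 ≈ -6.2790e+5)
d(P) = 1697 + 2*P² (d(P) = (P² + P²) + 1697 = 2*P² + 1697 = 1697 + 2*P²)
(m + 2362588) + d(803) = (-1142772541/1820 + 2362588) + (1697 + 2*803²) = 3157137619/1820 + (1697 + 2*644809) = 3157137619/1820 + (1697 + 1289618) = 3157137619/1820 + 1291315 = 5507330919/1820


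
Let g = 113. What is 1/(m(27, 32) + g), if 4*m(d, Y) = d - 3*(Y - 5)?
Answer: 2/199 ≈ 0.010050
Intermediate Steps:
m(d, Y) = 15/4 - 3*Y/4 + d/4 (m(d, Y) = (d - 3*(Y - 5))/4 = (d - 3*(-5 + Y))/4 = (d + (15 - 3*Y))/4 = (15 + d - 3*Y)/4 = 15/4 - 3*Y/4 + d/4)
1/(m(27, 32) + g) = 1/((15/4 - ¾*32 + (¼)*27) + 113) = 1/((15/4 - 24 + 27/4) + 113) = 1/(-27/2 + 113) = 1/(199/2) = 2/199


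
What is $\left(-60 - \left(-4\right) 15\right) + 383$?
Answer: $383$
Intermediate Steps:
$\left(-60 - \left(-4\right) 15\right) + 383 = \left(-60 - -60\right) + 383 = \left(-60 + 60\right) + 383 = 0 + 383 = 383$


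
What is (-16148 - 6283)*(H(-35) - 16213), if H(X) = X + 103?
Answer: 362148495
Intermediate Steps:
H(X) = 103 + X
(-16148 - 6283)*(H(-35) - 16213) = (-16148 - 6283)*((103 - 35) - 16213) = -22431*(68 - 16213) = -22431*(-16145) = 362148495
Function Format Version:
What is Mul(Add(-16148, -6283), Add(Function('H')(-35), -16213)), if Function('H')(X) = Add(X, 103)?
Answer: 362148495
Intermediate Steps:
Function('H')(X) = Add(103, X)
Mul(Add(-16148, -6283), Add(Function('H')(-35), -16213)) = Mul(Add(-16148, -6283), Add(Add(103, -35), -16213)) = Mul(-22431, Add(68, -16213)) = Mul(-22431, -16145) = 362148495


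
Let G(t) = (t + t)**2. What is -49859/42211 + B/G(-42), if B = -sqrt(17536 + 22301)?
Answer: -49859/42211 - sqrt(813)/1008 ≈ -1.2095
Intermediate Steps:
B = -7*sqrt(813) (B = -sqrt(39837) = -7*sqrt(813) ≈ -199.59)
G(t) = 4*t**2 (G(t) = (2*t)**2 = 4*t**2)
-49859/42211 + B/G(-42) = -49859/42211 + (-7*sqrt(813))/((4*(-42)**2)) = -49859*1/42211 + (-7*sqrt(813))/((4*1764)) = -49859/42211 - 7*sqrt(813)/7056 = -49859/42211 - 7*sqrt(813)*(1/7056) = -49859/42211 - sqrt(813)/1008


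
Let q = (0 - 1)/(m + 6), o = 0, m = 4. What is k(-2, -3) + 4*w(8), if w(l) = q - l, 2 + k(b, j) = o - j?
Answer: -157/5 ≈ -31.400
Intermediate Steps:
k(b, j) = -2 - j (k(b, j) = -2 + (0 - j) = -2 - j)
q = -⅒ (q = (0 - 1)/(4 + 6) = -1/10 = -1*⅒ = -⅒ ≈ -0.10000)
w(l) = -⅒ - l
k(-2, -3) + 4*w(8) = (-2 - 1*(-3)) + 4*(-⅒ - 1*8) = (-2 + 3) + 4*(-⅒ - 8) = 1 + 4*(-81/10) = 1 - 162/5 = -157/5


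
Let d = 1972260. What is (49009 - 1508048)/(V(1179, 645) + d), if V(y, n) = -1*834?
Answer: -1459039/1971426 ≈ -0.74009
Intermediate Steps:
V(y, n) = -834
(49009 - 1508048)/(V(1179, 645) + d) = (49009 - 1508048)/(-834 + 1972260) = -1459039/1971426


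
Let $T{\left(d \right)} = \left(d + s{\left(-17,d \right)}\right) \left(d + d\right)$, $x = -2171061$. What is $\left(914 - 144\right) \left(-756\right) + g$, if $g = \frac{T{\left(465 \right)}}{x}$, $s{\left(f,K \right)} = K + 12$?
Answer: $- \frac{140424322820}{241229} \approx -5.8212 \cdot 10^{5}$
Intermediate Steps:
$s{\left(f,K \right)} = 12 + K$
$T{\left(d \right)} = 2 d \left(12 + 2 d\right)$ ($T{\left(d \right)} = \left(d + \left(12 + d\right)\right) \left(d + d\right) = \left(12 + 2 d\right) 2 d = 2 d \left(12 + 2 d\right)$)
$g = - \frac{97340}{241229}$ ($g = \frac{4 \cdot 465 \left(6 + 465\right)}{-2171061} = 4 \cdot 465 \cdot 471 \left(- \frac{1}{2171061}\right) = 876060 \left(- \frac{1}{2171061}\right) = - \frac{97340}{241229} \approx -0.40352$)
$\left(914 - 144\right) \left(-756\right) + g = \left(914 - 144\right) \left(-756\right) - \frac{97340}{241229} = 770 \left(-756\right) - \frac{97340}{241229} = -582120 - \frac{97340}{241229} = - \frac{140424322820}{241229}$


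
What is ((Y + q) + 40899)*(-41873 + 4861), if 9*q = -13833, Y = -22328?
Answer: -630462408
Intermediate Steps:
q = -1537 (q = (1/9)*(-13833) = -1537)
((Y + q) + 40899)*(-41873 + 4861) = ((-22328 - 1537) + 40899)*(-41873 + 4861) = (-23865 + 40899)*(-37012) = 17034*(-37012) = -630462408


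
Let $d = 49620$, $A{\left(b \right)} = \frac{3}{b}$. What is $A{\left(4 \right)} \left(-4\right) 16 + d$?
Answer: $49572$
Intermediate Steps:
$A{\left(4 \right)} \left(-4\right) 16 + d = \frac{3}{4} \left(-4\right) 16 + 49620 = \left(-3\right) 16 + 49620 = -48 + 49620 = 49572$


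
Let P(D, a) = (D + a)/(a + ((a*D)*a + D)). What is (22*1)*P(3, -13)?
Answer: -220/497 ≈ -0.44266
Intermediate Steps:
P(D, a) = (D + a)/(D + a + D*a²) (P(D, a) = (D + a)/(a + ((D*a)*a + D)) = (D + a)/(a + (D*a² + D)) = (D + a)/(a + (D + D*a²)) = (D + a)/(D + a + D*a²))
(22*1)*P(3, -13) = (22*1)*((3 - 13)/(3 - 13 + 3*(-13)²)) = 22*(-10/(3 - 13 + 3*169)) = 22*(-10/(3 - 13 + 507)) = 22*(-10/497) = -220/497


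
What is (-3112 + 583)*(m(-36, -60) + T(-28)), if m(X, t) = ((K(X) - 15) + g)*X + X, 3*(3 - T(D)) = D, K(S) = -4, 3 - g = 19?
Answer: -3126687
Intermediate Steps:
g = -16 (g = 3 - 1*19 = 3 - 19 = -16)
T(D) = 3 - D/3
m(X, t) = -34*X (m(X, t) = ((-4 - 15) - 16)*X + X = (-19 - 16)*X + X = -35*X + X = -34*X)
(-3112 + 583)*(m(-36, -60) + T(-28)) = (-3112 + 583)*(-34*(-36) + (3 - ⅓*(-28))) = -2529*(1224 + (3 + 28/3)) = -2529*(1224 + 37/3) = -2529*3709/3 = -3126687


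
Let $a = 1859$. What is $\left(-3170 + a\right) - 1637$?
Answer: $-2948$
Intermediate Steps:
$\left(-3170 + a\right) - 1637 = \left(-3170 + 1859\right) - 1637 = -1311 - 1637 = -2948$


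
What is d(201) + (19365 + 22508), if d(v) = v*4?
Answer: 42677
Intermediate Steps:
d(v) = 4*v
d(201) + (19365 + 22508) = 4*201 + (19365 + 22508) = 804 + 41873 = 42677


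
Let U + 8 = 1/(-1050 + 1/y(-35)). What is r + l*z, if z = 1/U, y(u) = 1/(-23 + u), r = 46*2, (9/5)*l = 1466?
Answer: -156284/15957 ≈ -9.7941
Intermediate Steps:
l = 7330/9 (l = (5/9)*1466 = 7330/9 ≈ 814.44)
r = 92
U = -8865/1108 (U = -8 + 1/(-1050 + 1/(1/(-23 - 35))) = -8 + 1/(-1050 + 1/(1/(-58))) = -8 + 1/(-1050 + 1/(-1/58)) = -8 + 1/(-1050 - 58) = -8 + 1/(-1108) = -8 - 1/1108 = -8865/1108 ≈ -8.0009)
z = -1108/8865 (z = 1/(-8865/1108) = -1108/8865 ≈ -0.12499)
r + l*z = 92 + (7330/9)*(-1108/8865) = 92 - 1624328/15957 = -156284/15957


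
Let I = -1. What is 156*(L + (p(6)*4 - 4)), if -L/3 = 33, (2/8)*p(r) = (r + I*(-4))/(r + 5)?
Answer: -151788/11 ≈ -13799.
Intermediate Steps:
p(r) = 4*(4 + r)/(5 + r) (p(r) = 4*((r - 1*(-4))/(r + 5)) = 4*((r + 4)/(5 + r)) = 4*((4 + r)/(5 + r)) = 4*(4 + r)/(5 + r))
L = -99 (L = -3*33 = -99)
156*(L + (p(6)*4 - 4)) = 156*(-99 + ((4*(4 + 6)/(5 + 6))*4 - 4)) = 156*(-99 + ((4*10/11)*4 - 4)) = 156*(-99 + ((4*(1/11)*10)*4 - 4)) = 156*(-99 + ((40/11)*4 - 4)) = 156*(-99 + (160/11 - 4)) = 156*(-99 + 116/11) = 156*(-973/11) = -151788/11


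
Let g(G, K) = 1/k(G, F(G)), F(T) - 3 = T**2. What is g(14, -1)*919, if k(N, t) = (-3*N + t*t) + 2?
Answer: 919/39561 ≈ 0.023230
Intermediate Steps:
F(T) = 3 + T**2
k(N, t) = 2 + t**2 - 3*N (k(N, t) = (-3*N + t**2) + 2 = (t**2 - 3*N) + 2 = 2 + t**2 - 3*N)
g(G, K) = 1/(2 + (3 + G**2)**2 - 3*G)
g(14, -1)*919 = 919/(2 + (3 + 14**2)**2 - 3*14) = 919/(2 + (3 + 196)**2 - 42) = 919/(2 + 199**2 - 42) = 919/(2 + 39601 - 42) = 919/39561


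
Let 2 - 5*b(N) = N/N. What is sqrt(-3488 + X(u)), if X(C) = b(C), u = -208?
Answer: I*sqrt(87195)/5 ≈ 59.058*I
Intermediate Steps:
b(N) = 1/5 (b(N) = 2/5 - N/(5*N) = 2/5 - 1/5*1 = 2/5 - 1/5 = 1/5)
X(C) = 1/5
sqrt(-3488 + X(u)) = sqrt(-3488 + 1/5) = sqrt(-17439/5) = I*sqrt(87195)/5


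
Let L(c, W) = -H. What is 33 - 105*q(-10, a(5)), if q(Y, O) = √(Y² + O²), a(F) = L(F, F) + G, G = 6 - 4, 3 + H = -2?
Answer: 33 - 105*√149 ≈ -1248.7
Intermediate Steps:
H = -5 (H = -3 - 2 = -5)
L(c, W) = 5 (L(c, W) = -1*(-5) = 5)
G = 2
a(F) = 7 (a(F) = 5 + 2 = 7)
q(Y, O) = √(O² + Y²)
33 - 105*q(-10, a(5)) = 33 - 105*√(7² + (-10)²) = 33 - 105*√(49 + 100) = 33 - 105*√149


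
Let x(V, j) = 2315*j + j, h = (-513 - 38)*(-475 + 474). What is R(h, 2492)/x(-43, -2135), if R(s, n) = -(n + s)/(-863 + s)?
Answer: -3043/1542733920 ≈ -1.9725e-6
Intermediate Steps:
h = 551 (h = -551*(-1) = 551)
x(V, j) = 2316*j
R(s, n) = -(n + s)/(-863 + s)
R(h, 2492)/x(-43, -2135) = ((-1*2492 - 1*551)/(-863 + 551))/((2316*(-2135))) = ((-2492 - 551)/(-312))/(-4944660) = -1/312*(-3043)*(-1/4944660) = (3043/312)*(-1/4944660) = -3043/1542733920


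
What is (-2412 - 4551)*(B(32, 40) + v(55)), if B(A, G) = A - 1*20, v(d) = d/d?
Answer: -90519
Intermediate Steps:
v(d) = 1
B(A, G) = -20 + A (B(A, G) = A - 20 = -20 + A)
(-2412 - 4551)*(B(32, 40) + v(55)) = (-2412 - 4551)*((-20 + 32) + 1) = -6963*(12 + 1) = -6963*13 = -90519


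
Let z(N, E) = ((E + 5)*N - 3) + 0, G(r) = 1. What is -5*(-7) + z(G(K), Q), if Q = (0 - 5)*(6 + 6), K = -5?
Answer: -23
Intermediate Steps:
Q = -60 (Q = -5*12 = -60)
z(N, E) = -3 + N*(5 + E) (z(N, E) = ((5 + E)*N - 3) + 0 = (N*(5 + E) - 3) + 0 = (-3 + N*(5 + E)) + 0 = -3 + N*(5 + E))
-5*(-7) + z(G(K), Q) = -5*(-7) + (-3 + 5*1 - 60*1) = 35 + (-3 + 5 - 60) = 35 - 58 = -23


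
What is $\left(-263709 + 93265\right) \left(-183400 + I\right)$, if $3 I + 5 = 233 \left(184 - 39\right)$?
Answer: $29340230160$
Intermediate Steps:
$I = 11260$ ($I = - \frac{5}{3} + \frac{233 \left(184 - 39\right)}{3} = - \frac{5}{3} + \frac{233 \cdot 145}{3} = - \frac{5}{3} + \frac{1}{3} \cdot 33785 = - \frac{5}{3} + \frac{33785}{3} = 11260$)
$\left(-263709 + 93265\right) \left(-183400 + I\right) = \left(-263709 + 93265\right) \left(-183400 + 11260\right) = \left(-170444\right) \left(-172140\right) = 29340230160$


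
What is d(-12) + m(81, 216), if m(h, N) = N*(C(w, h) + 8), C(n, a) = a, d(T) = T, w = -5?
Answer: 19212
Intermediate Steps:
m(h, N) = N*(8 + h) (m(h, N) = N*(h + 8) = N*(8 + h))
d(-12) + m(81, 216) = -12 + 216*(8 + 81) = -12 + 216*89 = -12 + 19224 = 19212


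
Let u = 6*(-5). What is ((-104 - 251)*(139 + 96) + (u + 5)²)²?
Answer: 6855840000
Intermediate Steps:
u = -30
((-104 - 251)*(139 + 96) + (u + 5)²)² = ((-104 - 251)*(139 + 96) + (-30 + 5)²)² = (-355*235 + (-25)²)² = (-83425 + 625)² = (-82800)² = 6855840000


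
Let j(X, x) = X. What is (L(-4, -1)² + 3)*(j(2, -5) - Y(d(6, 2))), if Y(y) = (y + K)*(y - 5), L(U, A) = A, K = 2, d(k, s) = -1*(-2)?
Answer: 56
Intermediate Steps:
d(k, s) = 2
Y(y) = (-5 + y)*(2 + y) (Y(y) = (y + 2)*(y - 5) = (2 + y)*(-5 + y) = (-5 + y)*(2 + y))
(L(-4, -1)² + 3)*(j(2, -5) - Y(d(6, 2))) = ((-1)² + 3)*(2 - (-10 + 2² - 3*2)) = (1 + 3)*(2 - (-10 + 4 - 6)) = 4*(2 - 1*(-12)) = 4*(2 + 12) = 4*14 = 56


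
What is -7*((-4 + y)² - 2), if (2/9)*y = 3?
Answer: -2471/4 ≈ -617.75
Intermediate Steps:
y = 27/2 (y = (9/2)*3 = 27/2 ≈ 13.500)
-7*((-4 + y)² - 2) = -7*((-4 + 27/2)² - 2) = -7*((19/2)² - 2) = -7*(361/4 - 2) = -7*353/4 = -2471/4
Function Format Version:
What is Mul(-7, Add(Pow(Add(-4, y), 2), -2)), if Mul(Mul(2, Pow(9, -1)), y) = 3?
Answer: Rational(-2471, 4) ≈ -617.75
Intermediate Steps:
y = Rational(27, 2) (y = Mul(Rational(9, 2), 3) = Rational(27, 2) ≈ 13.500)
Mul(-7, Add(Pow(Add(-4, y), 2), -2)) = Mul(-7, Add(Pow(Add(-4, Rational(27, 2)), 2), -2)) = Mul(-7, Add(Pow(Rational(19, 2), 2), -2)) = Mul(-7, Add(Rational(361, 4), -2)) = Mul(-7, Rational(353, 4)) = Rational(-2471, 4)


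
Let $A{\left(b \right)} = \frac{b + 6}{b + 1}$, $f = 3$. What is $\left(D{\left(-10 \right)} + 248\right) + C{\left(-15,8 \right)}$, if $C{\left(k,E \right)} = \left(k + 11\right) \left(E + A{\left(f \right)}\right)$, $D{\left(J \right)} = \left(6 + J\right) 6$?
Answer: $183$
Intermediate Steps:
$A{\left(b \right)} = \frac{6 + b}{1 + b}$
$D{\left(J \right)} = 36 + 6 J$
$C{\left(k,E \right)} = \left(11 + k\right) \left(\frac{9}{4} + E\right)$ ($C{\left(k,E \right)} = \left(k + 11\right) \left(E + \frac{6 + 3}{1 + 3}\right) = \left(11 + k\right) \left(E + \frac{1}{4} \cdot 9\right) = \left(11 + k\right) \left(E + \frac{9}{4}\right) = \left(11 + k\right) \left(\frac{9}{4} + E\right)$)
$\left(D{\left(-10 \right)} + 248\right) + C{\left(-15,8 \right)} = \left(\left(36 + 6 \left(-10\right)\right) + 248\right) + \left(\frac{99}{4} + 11 \cdot 8 + \frac{9}{4} \left(-15\right) + 8 \left(-15\right)\right) = \left(\left(36 - 60\right) + 248\right) + \left(\frac{99}{4} + 88 - \frac{135}{4} - 120\right) = \left(-24 + 248\right) - 41 = 224 - 41 = 183$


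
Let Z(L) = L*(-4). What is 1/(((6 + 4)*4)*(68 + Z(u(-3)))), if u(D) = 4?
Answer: 1/2080 ≈ 0.00048077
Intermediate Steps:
Z(L) = -4*L
1/(((6 + 4)*4)*(68 + Z(u(-3)))) = 1/(((6 + 4)*4)*(68 - 4*4)) = 1/((10*4)*(68 - 16)) = 1/(40*52) = 1/2080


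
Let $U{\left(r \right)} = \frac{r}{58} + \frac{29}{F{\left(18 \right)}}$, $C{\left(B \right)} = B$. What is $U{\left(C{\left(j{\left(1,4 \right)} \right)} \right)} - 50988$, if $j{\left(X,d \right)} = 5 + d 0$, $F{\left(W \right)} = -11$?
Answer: $- \frac{32531971}{638} \approx -50991.0$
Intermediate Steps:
$j{\left(X,d \right)} = 5$ ($j{\left(X,d \right)} = 5 + 0 = 5$)
$U{\left(r \right)} = - \frac{29}{11} + \frac{r}{58}$ ($U{\left(r \right)} = \frac{r}{58} + \frac{29}{-11} = r \frac{1}{58} + 29 \left(- \frac{1}{11}\right) = \frac{r}{58} - \frac{29}{11} = - \frac{29}{11} + \frac{r}{58}$)
$U{\left(C{\left(j{\left(1,4 \right)} \right)} \right)} - 50988 = \left(- \frac{29}{11} + \frac{1}{58} \cdot 5\right) - 50988 = \left(- \frac{29}{11} + \frac{5}{58}\right) - 50988 = - \frac{1627}{638} - 50988 = - \frac{32531971}{638}$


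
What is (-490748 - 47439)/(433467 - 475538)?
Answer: 538187/42071 ≈ 12.792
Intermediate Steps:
(-490748 - 47439)/(433467 - 475538) = -538187/(-42071) = -538187*(-1/42071) = 538187/42071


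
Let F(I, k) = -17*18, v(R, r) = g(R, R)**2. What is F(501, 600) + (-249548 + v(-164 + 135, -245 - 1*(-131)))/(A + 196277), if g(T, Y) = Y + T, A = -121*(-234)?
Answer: -68971030/224591 ≈ -307.10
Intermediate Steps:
A = 28314
g(T, Y) = T + Y
v(R, r) = 4*R**2 (v(R, r) = (R + R)**2 = (2*R)**2 = 4*R**2)
F(I, k) = -306
F(501, 600) + (-249548 + v(-164 + 135, -245 - 1*(-131)))/(A + 196277) = -306 + (-249548 + 4*(-164 + 135)**2)/(28314 + 196277) = -306 + (-249548 + 4*(-29)**2)/224591 = -306 + (-249548 + 4*841)*(1/224591) = -306 + (-249548 + 3364)*(1/224591) = -306 - 246184*1/224591 = -306 - 246184/224591 = -68971030/224591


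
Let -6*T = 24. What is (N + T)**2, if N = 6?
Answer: 4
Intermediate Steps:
T = -4 (T = -1/6*24 = -4)
(N + T)**2 = (6 - 4)**2 = 2**2 = 4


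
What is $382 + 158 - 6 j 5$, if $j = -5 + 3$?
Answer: $9862$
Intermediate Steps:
$j = -2$
$382 + 158 - 6 j 5 = 382 + 158 \left(-6\right) \left(-2\right) 5 = 382 + 158 \cdot 12 \cdot 5 = 382 + 158 \cdot 60 = 382 + 9480 = 9862$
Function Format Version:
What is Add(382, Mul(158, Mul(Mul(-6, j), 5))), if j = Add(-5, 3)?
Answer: 9862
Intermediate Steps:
j = -2
Add(382, Mul(158, Mul(Mul(-6, j), 5))) = Add(382, Mul(158, Mul(Mul(-6, -2), 5))) = Add(382, Mul(158, Mul(12, 5))) = Add(382, Mul(158, 60)) = Add(382, 9480) = 9862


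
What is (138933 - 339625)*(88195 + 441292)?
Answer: -106263805004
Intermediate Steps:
(138933 - 339625)*(88195 + 441292) = -200692*529487 = -106263805004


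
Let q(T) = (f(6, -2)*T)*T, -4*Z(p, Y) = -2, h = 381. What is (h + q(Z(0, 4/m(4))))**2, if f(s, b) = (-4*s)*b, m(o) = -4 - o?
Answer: 154449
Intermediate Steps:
f(s, b) = -4*b*s
Z(p, Y) = 1/2 (Z(p, Y) = -1/4*(-2) = 1/2)
q(T) = 48*T**2 (q(T) = ((-4*(-2)*6)*T)*T = (48*T)*T = 48*T**2)
(h + q(Z(0, 4/m(4))))**2 = (381 + 48*(1/2)**2)**2 = (381 + 48*(1/4))**2 = (381 + 12)**2 = 393**2 = 154449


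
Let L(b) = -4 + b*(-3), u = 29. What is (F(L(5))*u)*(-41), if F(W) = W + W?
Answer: 45182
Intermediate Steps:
L(b) = -4 - 3*b
F(W) = 2*W
(F(L(5))*u)*(-41) = ((2*(-4 - 3*5))*29)*(-41) = ((2*(-4 - 15))*29)*(-41) = ((2*(-19))*29)*(-41) = -38*29*(-41) = -1102*(-41) = 45182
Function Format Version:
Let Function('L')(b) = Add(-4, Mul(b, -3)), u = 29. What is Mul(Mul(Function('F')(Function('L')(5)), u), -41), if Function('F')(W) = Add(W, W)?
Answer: 45182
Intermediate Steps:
Function('L')(b) = Add(-4, Mul(-3, b))
Function('F')(W) = Mul(2, W)
Mul(Mul(Function('F')(Function('L')(5)), u), -41) = Mul(Mul(Mul(2, Add(-4, Mul(-3, 5))), 29), -41) = Mul(Mul(Mul(2, Add(-4, -15)), 29), -41) = Mul(Mul(Mul(2, -19), 29), -41) = Mul(Mul(-38, 29), -41) = Mul(-1102, -41) = 45182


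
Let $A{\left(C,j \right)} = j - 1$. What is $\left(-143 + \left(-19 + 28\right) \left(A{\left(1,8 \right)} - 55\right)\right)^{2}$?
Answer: $330625$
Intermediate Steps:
$A{\left(C,j \right)} = -1 + j$ ($A{\left(C,j \right)} = j - 1 = -1 + j$)
$\left(-143 + \left(-19 + 28\right) \left(A{\left(1,8 \right)} - 55\right)\right)^{2} = \left(-143 + \left(-19 + 28\right) \left(\left(-1 + 8\right) - 55\right)\right)^{2} = \left(-143 + 9 \left(7 - 55\right)\right)^{2} = \left(-143 + 9 \left(-48\right)\right)^{2} = \left(-143 - 432\right)^{2} = \left(-575\right)^{2} = 330625$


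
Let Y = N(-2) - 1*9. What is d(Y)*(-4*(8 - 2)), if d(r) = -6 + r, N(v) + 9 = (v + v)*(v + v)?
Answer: 192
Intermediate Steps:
N(v) = -9 + 4*v**2 (N(v) = -9 + (v + v)*(v + v) = -9 + (2*v)*(2*v) = -9 + 4*v**2)
Y = -2 (Y = (-9 + 4*(-2)**2) - 1*9 = (-9 + 4*4) - 9 = (-9 + 16) - 9 = 7 - 9 = -2)
d(Y)*(-4*(8 - 2)) = (-6 - 2)*(-4*(8 - 2)) = -(-32)*6 = -8*(-24) = 192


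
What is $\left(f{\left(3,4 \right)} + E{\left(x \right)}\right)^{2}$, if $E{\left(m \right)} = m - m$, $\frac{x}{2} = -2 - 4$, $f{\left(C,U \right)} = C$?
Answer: $9$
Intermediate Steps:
$x = -12$ ($x = 2 \left(-2 - 4\right) = 2 \left(-6\right) = -12$)
$E{\left(m \right)} = 0$
$\left(f{\left(3,4 \right)} + E{\left(x \right)}\right)^{2} = \left(3 + 0\right)^{2} = 3^{2} = 9$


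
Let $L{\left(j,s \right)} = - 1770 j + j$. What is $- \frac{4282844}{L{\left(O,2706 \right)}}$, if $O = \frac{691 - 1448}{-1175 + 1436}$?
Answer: $- \frac{38545596}{46177} \approx -834.74$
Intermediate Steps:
$O = - \frac{757}{261} \approx -2.9004$
$L{\left(j,s \right)} = - 1769 j$
$- \frac{4282844}{L{\left(O,2706 \right)}} = - \frac{4282844}{\left(-1769\right) \left(- \frac{757}{261}\right)} = - \frac{4282844}{\frac{46177}{9}} = \left(-4282844\right) \frac{9}{46177} = - \frac{38545596}{46177}$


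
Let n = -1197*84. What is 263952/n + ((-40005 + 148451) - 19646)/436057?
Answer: -983050508/405969067 ≈ -2.4215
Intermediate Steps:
n = -100548
263952/n + ((-40005 + 148451) - 19646)/436057 = 263952/(-100548) + ((-40005 + 148451) - 19646)/436057 = 263952*(-1/100548) + (108446 - 19646)*(1/436057) = -2444/931 + 88800*(1/436057) = -2444/931 + 88800/436057 = -983050508/405969067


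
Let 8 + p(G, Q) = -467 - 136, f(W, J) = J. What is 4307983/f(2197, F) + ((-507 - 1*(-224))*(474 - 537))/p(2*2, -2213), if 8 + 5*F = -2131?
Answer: -13199024296/1306929 ≈ -10099.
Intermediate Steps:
F = -2139/5 (F = -8/5 + (1/5)*(-2131) = -8/5 - 2131/5 = -2139/5 ≈ -427.80)
p(G, Q) = -611 (p(G, Q) = -8 + (-467 - 136) = -8 - 603 = -611)
4307983/f(2197, F) + ((-507 - 1*(-224))*(474 - 537))/p(2*2, -2213) = 4307983/(-2139/5) + ((-507 - 1*(-224))*(474 - 537))/(-611) = 4307983*(-5/2139) + ((-507 + 224)*(-63))*(-1/611) = -21539915/2139 - 283*(-63)*(-1/611) = -21539915/2139 + 17829*(-1/611) = -21539915/2139 - 17829/611 = -13199024296/1306929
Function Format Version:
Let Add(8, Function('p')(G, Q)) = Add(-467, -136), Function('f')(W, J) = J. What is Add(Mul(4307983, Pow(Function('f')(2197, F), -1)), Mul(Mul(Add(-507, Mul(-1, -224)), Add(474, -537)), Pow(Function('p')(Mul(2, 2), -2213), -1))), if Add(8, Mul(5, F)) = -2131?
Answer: Rational(-13199024296, 1306929) ≈ -10099.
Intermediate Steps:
F = Rational(-2139, 5) (F = Add(Rational(-8, 5), Mul(Rational(1, 5), -2131)) = Add(Rational(-8, 5), Rational(-2131, 5)) = Rational(-2139, 5) ≈ -427.80)
Function('p')(G, Q) = -611 (Function('p')(G, Q) = Add(-8, Add(-467, -136)) = Add(-8, -603) = -611)
Add(Mul(4307983, Pow(Function('f')(2197, F), -1)), Mul(Mul(Add(-507, Mul(-1, -224)), Add(474, -537)), Pow(Function('p')(Mul(2, 2), -2213), -1))) = Add(Mul(4307983, Pow(Rational(-2139, 5), -1)), Mul(Mul(Add(-507, Mul(-1, -224)), Add(474, -537)), Pow(-611, -1))) = Add(Mul(4307983, Rational(-5, 2139)), Mul(Mul(Add(-507, 224), -63), Rational(-1, 611))) = Add(Rational(-21539915, 2139), Mul(Mul(-283, -63), Rational(-1, 611))) = Add(Rational(-21539915, 2139), Mul(17829, Rational(-1, 611))) = Add(Rational(-21539915, 2139), Rational(-17829, 611)) = Rational(-13199024296, 1306929)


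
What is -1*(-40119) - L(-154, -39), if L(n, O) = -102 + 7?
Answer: 40214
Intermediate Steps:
L(n, O) = -95
-1*(-40119) - L(-154, -39) = -1*(-40119) - 1*(-95) = 40119 + 95 = 40214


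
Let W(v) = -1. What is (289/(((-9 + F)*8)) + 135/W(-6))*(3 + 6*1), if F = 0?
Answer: -10009/8 ≈ -1251.1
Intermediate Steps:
(289/(((-9 + F)*8)) + 135/W(-6))*(3 + 6*1) = (289/(((-9 + 0)*8)) + 135/(-1))*(3 + 6*1) = (289/((-9*8)) + 135*(-1))*(3 + 6) = (289/(-72) - 135)*9 = (289*(-1/72) - 135)*9 = (-289/72 - 135)*9 = -10009/72*9 = -10009/8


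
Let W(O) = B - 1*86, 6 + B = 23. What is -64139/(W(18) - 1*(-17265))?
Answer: -64139/17196 ≈ -3.7299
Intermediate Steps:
B = 17 (B = -6 + 23 = 17)
W(O) = -69 (W(O) = 17 - 1*86 = 17 - 86 = -69)
-64139/(W(18) - 1*(-17265)) = -64139/(-69 - 1*(-17265)) = -64139/(-69 + 17265) = -64139/17196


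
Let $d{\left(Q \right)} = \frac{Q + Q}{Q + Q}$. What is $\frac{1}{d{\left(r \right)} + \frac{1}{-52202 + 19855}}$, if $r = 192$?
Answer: $\frac{32347}{32346} \approx 1.0$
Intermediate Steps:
$d{\left(Q \right)} = 1$ ($d{\left(Q \right)} = \frac{2 Q}{2 Q} = 2 Q \frac{1}{2 Q} = 1$)
$\frac{1}{d{\left(r \right)} + \frac{1}{-52202 + 19855}} = \frac{1}{1 + \frac{1}{-52202 + 19855}} = \frac{1}{1 + \frac{1}{-32347}} = \frac{1}{1 - \frac{1}{32347}} = \frac{1}{\frac{32346}{32347}} = \frac{32347}{32346}$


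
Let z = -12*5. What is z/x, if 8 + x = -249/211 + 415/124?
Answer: 1569840/152623 ≈ 10.286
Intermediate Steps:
x = -152623/26164 (x = -8 + (-249/211 + 415/124) = -8 + 56689/26164 = -152623/26164 ≈ -5.8333)
z = -60
z/x = -60/(-152623/26164) = -60*(-26164/152623) = 1569840/152623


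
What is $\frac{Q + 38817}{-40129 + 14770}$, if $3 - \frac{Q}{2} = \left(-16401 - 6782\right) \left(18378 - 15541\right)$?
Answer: $- \frac{131579165}{25359} \approx -5188.7$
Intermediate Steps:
$Q = 131540348$ ($Q = 6 - 2 \left(-16401 - 6782\right) \left(18378 - 15541\right) = 6 - 2 \left(\left(-23183\right) 2837\right) = 6 - -131540342 = 6 + 131540342 = 131540348$)
$\frac{Q + 38817}{-40129 + 14770} = \frac{131540348 + 38817}{-40129 + 14770} = \frac{131579165}{-25359} = 131579165 \left(- \frac{1}{25359}\right) = - \frac{131579165}{25359}$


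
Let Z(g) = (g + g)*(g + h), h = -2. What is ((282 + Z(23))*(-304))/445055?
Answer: -29184/34235 ≈ -0.85246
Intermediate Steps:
Z(g) = 2*g*(-2 + g) (Z(g) = (g + g)*(g - 2) = (2*g)*(-2 + g) = 2*g*(-2 + g))
((282 + Z(23))*(-304))/445055 = ((282 + 2*23*(-2 + 23))*(-304))/445055 = ((282 + 2*23*21)*(-304))*(1/445055) = ((282 + 966)*(-304))*(1/445055) = (1248*(-304))*(1/445055) = -379392*1/445055 = -29184/34235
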